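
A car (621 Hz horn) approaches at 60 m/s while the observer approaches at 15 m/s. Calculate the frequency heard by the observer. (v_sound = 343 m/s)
f_obs = f·(v + v_o)/(v − v_s) = 785.6 Hz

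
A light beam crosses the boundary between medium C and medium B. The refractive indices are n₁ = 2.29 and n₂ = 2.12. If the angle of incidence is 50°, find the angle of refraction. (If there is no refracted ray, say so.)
sin θ₂ = (n₁/n₂)·sin θ₁ = 0.8275 → θ₂ = 55.84°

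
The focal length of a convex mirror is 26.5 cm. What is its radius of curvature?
R = 2|f| = 53 cm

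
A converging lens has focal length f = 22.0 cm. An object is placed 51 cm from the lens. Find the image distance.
1/di = 1/f − 1/do → di = 38.69 cm (real image)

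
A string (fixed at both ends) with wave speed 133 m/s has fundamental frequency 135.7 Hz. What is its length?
L = v/(2f₁) = 0.4901 m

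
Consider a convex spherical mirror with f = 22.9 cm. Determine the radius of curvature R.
R = 2|f| = 45.8 cm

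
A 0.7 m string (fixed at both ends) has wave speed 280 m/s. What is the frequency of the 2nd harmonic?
fₙ = nv/(2L) = 400 Hz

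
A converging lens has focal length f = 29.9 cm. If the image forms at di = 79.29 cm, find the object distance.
1/do = 1/f − 1/di → do = 48 cm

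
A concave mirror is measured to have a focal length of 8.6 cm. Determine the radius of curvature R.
R = 2|f| = 17.2 cm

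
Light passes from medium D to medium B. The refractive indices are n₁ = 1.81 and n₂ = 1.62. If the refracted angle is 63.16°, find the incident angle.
sin θ₁ = (n₂/n₁)·sin θ₂ → θ₁ = 53°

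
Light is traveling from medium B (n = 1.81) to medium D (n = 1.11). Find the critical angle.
θc = arcsin(n₂/n₁) = 37.83°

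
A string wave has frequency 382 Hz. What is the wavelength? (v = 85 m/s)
λ = v/f = 0.2225 m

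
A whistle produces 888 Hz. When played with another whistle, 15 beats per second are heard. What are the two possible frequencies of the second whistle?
f₂ = 888 ± 15 Hz → 903 Hz or 873 Hz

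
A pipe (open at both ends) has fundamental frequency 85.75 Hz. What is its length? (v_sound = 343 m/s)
L = v/(2f₁) = 2 m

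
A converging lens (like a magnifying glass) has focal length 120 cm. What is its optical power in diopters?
P = 1/f = 0.8333 D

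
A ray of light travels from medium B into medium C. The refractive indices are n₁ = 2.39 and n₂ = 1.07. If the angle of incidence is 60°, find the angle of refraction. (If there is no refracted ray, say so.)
sin θ₂ = (n₁/n₂)·sin θ₁ = 1.934 > 1, so there is no refracted ray — the light undergoes total internal reflection.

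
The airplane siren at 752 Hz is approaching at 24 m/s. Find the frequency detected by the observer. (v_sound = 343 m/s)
f_obs = f·v/(v − v_s) = 808.6 Hz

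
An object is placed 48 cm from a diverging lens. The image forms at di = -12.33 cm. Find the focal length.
1/f = 1/do + 1/di → f = -16.59 cm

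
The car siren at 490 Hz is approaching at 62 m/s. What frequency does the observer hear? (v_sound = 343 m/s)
f_obs = f·v/(v − v_s) = 598.1 Hz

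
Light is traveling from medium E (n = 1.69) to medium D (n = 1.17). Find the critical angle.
θc = arcsin(n₂/n₁) = 43.81°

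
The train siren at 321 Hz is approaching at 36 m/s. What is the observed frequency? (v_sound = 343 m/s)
f_obs = f·v/(v − v_s) = 358.6 Hz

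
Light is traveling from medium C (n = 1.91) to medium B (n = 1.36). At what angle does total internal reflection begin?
θc = arcsin(n₂/n₁) = 45.4°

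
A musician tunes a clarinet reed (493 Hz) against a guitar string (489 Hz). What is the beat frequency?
4 Hz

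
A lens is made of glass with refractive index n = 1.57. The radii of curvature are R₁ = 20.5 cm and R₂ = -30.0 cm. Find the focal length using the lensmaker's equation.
1/f = (n − 1)(1/R₁ − 1/R₂) → f = 21.37 cm (converging lens)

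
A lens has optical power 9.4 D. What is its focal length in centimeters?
f = 1/P = 10.64 cm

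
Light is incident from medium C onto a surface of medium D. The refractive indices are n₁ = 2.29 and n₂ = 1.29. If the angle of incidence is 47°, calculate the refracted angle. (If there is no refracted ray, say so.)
sin θ₂ = (n₁/n₂)·sin θ₁ = 1.298 > 1, so there is no refracted ray — the light undergoes total internal reflection.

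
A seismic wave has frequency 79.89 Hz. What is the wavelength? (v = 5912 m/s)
λ = v/f = 74 m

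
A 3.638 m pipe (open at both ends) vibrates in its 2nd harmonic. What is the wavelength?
λₙ = 2L/n = 3.638 m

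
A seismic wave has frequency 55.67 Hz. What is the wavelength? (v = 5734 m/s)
λ = v/f = 103 m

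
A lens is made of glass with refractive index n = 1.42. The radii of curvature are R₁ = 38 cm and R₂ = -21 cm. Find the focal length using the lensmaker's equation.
1/f = (n − 1)(1/R₁ − 1/R₂) → f = 32.2 cm (converging lens)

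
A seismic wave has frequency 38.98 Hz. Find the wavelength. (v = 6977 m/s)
λ = v/f = 179 m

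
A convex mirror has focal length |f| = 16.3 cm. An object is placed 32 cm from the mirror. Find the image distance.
f = −16.3 cm (convex); 1/di = 1/f − 1/do → di = -10.8 cm (virtual image, behind mirror)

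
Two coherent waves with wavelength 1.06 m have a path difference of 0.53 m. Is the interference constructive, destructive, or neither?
destructive — path difference = 0.5λ, an odd multiple of λ/2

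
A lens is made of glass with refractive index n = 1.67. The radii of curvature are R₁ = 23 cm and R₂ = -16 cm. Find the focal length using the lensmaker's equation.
1/f = (n − 1)(1/R₁ − 1/R₂) → f = 14.08 cm (converging lens)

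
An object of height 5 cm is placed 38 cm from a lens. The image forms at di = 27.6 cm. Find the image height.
hi = (-di/do) × ho = -3.632 cm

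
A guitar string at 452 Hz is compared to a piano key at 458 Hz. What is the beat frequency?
6 Hz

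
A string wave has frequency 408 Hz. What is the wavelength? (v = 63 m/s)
λ = v/f = 0.1544 m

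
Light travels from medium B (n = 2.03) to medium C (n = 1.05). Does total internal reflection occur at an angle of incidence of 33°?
θc = arcsin(n₂/n₁) = 31.15°; 33° > θc, so yes — total internal reflection.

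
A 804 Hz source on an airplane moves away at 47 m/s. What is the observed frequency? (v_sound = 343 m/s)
f_obs = f·v/(v + v_s) = 707.1 Hz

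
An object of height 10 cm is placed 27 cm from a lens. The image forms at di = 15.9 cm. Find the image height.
hi = (-di/do) × ho = -5.889 cm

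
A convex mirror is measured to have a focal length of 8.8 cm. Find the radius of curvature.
R = 2|f| = 17.6 cm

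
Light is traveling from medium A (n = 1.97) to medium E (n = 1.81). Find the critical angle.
θc = arcsin(n₂/n₁) = 66.75°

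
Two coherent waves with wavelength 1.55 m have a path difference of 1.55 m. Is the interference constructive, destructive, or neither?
constructive — path difference = 1λ, a whole number of wavelengths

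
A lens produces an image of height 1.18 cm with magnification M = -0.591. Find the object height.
ho = |hi|/|M| = 1.997 cm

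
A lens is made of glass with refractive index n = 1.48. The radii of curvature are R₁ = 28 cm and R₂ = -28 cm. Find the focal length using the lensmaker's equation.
1/f = (n − 1)(1/R₁ − 1/R₂) → f = 29.17 cm (converging lens)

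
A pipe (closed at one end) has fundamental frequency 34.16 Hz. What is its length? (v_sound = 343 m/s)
L = v/(4f₁) = 2.51 m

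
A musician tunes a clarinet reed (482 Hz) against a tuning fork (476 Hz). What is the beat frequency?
6 Hz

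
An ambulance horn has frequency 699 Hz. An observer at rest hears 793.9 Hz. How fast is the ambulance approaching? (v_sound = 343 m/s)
v_s = v·(1 − f/f_obs) = 41 m/s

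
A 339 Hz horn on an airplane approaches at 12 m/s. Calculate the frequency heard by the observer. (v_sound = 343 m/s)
f_obs = f·v/(v − v_s) = 351.3 Hz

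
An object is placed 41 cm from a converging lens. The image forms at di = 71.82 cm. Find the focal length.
1/f = 1/do + 1/di → f = 26.1 cm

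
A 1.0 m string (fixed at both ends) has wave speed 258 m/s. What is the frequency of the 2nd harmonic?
fₙ = nv/(2L) = 258 Hz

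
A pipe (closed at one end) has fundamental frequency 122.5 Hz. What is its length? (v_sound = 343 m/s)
L = v/(4f₁) = 0.7 m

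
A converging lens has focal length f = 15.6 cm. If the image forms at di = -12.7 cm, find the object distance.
1/do = 1/f − 1/di → do = 7.001 cm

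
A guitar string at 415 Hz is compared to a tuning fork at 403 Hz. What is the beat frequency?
12 Hz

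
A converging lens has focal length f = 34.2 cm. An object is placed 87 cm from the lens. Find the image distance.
1/di = 1/f − 1/do → di = 56.35 cm (real image)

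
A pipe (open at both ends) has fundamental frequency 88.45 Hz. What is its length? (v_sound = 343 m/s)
L = v/(2f₁) = 1.939 m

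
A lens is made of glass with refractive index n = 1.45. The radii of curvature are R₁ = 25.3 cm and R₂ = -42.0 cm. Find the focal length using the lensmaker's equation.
1/f = (n − 1)(1/R₁ − 1/R₂) → f = 35.09 cm (converging lens)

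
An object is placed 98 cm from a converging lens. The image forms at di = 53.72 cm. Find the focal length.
1/f = 1/do + 1/di → f = 34.7 cm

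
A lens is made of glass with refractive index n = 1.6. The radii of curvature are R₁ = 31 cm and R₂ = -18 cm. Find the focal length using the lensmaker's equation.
1/f = (n − 1)(1/R₁ − 1/R₂) → f = 18.98 cm (converging lens)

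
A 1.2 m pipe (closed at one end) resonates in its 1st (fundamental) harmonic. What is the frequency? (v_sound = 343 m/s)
fₙ = nv/(4L) = 71.46 Hz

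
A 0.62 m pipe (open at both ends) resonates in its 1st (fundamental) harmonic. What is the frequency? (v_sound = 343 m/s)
fₙ = nv/(2L) = 276.6 Hz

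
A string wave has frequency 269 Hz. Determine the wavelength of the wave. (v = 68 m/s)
λ = v/f = 0.2528 m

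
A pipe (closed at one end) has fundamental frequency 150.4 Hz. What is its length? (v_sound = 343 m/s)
L = v/(4f₁) = 0.5701 m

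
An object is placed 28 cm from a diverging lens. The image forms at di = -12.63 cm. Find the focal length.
1/f = 1/do + 1/di → f = -23.01 cm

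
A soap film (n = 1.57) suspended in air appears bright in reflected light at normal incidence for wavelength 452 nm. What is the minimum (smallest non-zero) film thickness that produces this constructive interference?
2nt = (m − ½)λ with m = 1 → t = (m − ½)λ/(2n) = 71.97 nm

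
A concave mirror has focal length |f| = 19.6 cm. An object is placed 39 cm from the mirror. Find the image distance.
f = +19.6 cm (concave); 1/di = 1/f − 1/do → di = 39.4 cm (real image, in front of mirror)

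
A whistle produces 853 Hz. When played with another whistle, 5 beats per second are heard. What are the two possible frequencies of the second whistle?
f₂ = 853 ± 5 Hz → 858 Hz or 848 Hz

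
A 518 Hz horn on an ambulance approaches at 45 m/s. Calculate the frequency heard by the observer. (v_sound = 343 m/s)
f_obs = f·v/(v − v_s) = 596.2 Hz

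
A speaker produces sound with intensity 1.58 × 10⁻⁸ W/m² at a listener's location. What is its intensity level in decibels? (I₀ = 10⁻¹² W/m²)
β = 10·log₁₀(I/I₀) = 41.99 dB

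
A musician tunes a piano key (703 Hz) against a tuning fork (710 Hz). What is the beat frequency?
7 Hz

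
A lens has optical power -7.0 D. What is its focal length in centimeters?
f = 1/P = -14.29 cm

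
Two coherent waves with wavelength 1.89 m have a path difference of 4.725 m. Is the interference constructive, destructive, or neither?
destructive — path difference = 2.5λ, an odd multiple of λ/2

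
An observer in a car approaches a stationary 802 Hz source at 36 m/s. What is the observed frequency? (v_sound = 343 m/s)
f_obs = f·(v + v_o)/v = 886.2 Hz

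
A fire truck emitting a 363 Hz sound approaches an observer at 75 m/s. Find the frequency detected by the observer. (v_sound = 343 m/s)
f_obs = f·v/(v − v_s) = 464.6 Hz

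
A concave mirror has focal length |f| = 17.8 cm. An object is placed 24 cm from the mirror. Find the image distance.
f = +17.8 cm (concave); 1/di = 1/f − 1/do → di = 68.9 cm (real image, in front of mirror)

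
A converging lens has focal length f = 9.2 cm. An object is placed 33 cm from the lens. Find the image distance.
1/di = 1/f − 1/do → di = 12.76 cm (real image)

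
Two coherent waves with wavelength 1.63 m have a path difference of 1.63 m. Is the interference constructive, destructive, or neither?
constructive — path difference = 1λ, a whole number of wavelengths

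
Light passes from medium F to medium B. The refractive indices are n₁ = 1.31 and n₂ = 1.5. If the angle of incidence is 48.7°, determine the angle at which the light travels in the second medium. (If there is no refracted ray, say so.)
sin θ₂ = (n₁/n₂)·sin θ₁ = 0.6561 → θ₂ = 41°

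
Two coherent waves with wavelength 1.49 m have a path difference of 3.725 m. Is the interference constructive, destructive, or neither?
destructive — path difference = 2.5λ, an odd multiple of λ/2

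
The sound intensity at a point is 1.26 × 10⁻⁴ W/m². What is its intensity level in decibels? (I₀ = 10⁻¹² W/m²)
β = 10·log₁₀(I/I₀) = 81 dB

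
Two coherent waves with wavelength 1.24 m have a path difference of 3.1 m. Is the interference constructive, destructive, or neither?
destructive — path difference = 2.5λ, an odd multiple of λ/2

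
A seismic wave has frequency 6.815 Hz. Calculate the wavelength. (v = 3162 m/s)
λ = v/f = 464 m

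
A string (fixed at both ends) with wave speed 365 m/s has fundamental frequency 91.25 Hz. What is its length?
L = v/(2f₁) = 2 m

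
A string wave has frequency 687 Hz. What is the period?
T = 1/f = 0.001456 s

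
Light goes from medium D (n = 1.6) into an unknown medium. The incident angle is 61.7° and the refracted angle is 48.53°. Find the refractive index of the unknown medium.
n₂ = n₁·sin θ₁ / sin θ₂ = 1.88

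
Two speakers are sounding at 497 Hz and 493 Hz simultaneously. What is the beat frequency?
4 Hz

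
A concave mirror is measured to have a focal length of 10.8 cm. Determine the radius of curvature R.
R = 2|f| = 21.6 cm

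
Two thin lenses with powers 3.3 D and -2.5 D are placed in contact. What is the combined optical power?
P_total = P₁ + P₂ = 0.8 D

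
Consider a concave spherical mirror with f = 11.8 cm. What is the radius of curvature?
R = 2|f| = 23.6 cm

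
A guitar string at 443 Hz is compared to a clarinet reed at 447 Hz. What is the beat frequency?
4 Hz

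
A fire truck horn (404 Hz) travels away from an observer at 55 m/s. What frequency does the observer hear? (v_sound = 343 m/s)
f_obs = f·v/(v + v_s) = 348.2 Hz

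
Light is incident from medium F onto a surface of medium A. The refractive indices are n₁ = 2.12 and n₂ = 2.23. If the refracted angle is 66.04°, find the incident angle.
sin θ₁ = (n₂/n₁)·sin θ₂ → θ₁ = 74°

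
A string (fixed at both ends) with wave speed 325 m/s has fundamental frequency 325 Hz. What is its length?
L = v/(2f₁) = 0.5 m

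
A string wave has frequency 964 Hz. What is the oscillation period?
T = 1/f = 0.001037 s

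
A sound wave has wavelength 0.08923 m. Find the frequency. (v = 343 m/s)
f = v/λ = 3844 Hz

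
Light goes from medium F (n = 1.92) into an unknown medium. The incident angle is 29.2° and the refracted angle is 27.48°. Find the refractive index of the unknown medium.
n₂ = n₁·sin θ₁ / sin θ₂ = 2.03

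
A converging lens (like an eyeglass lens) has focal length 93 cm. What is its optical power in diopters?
P = 1/f = 1.075 D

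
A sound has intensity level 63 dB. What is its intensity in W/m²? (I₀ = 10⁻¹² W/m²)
I = I₀·10^(β/10) = 2.00 × 10⁻⁶ W/m²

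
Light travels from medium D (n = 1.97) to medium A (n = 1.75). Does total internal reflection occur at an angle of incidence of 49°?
θc = arcsin(n₂/n₁) = 62.66°; 49° < θc, so no — the ray refracts.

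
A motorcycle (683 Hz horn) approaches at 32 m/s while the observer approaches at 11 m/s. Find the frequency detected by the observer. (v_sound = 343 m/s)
f_obs = f·(v + v_o)/(v − v_s) = 777.4 Hz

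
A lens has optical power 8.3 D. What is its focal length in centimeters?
f = 1/P = 12.05 cm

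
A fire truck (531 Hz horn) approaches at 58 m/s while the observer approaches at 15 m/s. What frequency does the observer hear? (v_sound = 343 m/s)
f_obs = f·(v + v_o)/(v − v_s) = 667 Hz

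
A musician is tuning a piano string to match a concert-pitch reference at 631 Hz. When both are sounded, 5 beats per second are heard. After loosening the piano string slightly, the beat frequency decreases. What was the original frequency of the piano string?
636 Hz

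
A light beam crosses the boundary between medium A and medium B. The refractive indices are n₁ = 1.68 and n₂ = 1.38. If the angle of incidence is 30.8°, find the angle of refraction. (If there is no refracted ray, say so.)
sin θ₂ = (n₁/n₂)·sin θ₁ = 0.6234 → θ₂ = 38.56°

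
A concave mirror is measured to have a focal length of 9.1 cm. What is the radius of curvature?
R = 2|f| = 18.2 cm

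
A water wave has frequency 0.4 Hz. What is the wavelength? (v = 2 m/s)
λ = v/f = 5 m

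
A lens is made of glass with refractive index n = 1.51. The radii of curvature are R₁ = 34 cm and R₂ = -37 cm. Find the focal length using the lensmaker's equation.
1/f = (n − 1)(1/R₁ − 1/R₂) → f = 34.74 cm (converging lens)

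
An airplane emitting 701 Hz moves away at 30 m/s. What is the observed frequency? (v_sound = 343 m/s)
f_obs = f·v/(v + v_s) = 644.6 Hz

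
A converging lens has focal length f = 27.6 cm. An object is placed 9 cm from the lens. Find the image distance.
1/di = 1/f − 1/do → di = -13.35 cm (virtual image)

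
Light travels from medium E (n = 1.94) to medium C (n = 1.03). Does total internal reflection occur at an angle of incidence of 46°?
θc = arcsin(n₂/n₁) = 32.07°; 46° > θc, so yes — total internal reflection.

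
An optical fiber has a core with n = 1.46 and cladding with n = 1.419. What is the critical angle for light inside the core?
θc = arcsin(n_cladding/n_core) = 76.39°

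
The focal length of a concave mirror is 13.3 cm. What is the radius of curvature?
R = 2|f| = 26.6 cm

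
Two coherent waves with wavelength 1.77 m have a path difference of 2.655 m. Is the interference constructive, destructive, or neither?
destructive — path difference = 1.5λ, an odd multiple of λ/2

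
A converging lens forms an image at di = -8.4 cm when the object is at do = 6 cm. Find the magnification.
M = −di/do = 1.4 (upright image)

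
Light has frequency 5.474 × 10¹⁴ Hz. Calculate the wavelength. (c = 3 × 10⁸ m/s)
λ = c/f = 548 nm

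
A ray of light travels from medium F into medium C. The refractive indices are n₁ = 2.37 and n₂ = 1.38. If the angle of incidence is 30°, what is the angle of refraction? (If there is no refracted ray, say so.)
sin θ₂ = (n₁/n₂)·sin θ₁ = 0.8587 → θ₂ = 59.17°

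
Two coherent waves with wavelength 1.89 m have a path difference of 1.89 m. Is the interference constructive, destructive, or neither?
constructive — path difference = 1λ, a whole number of wavelengths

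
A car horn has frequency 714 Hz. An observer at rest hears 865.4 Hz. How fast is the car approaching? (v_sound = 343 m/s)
v_s = v·(1 − f/f_obs) = 60.01 m/s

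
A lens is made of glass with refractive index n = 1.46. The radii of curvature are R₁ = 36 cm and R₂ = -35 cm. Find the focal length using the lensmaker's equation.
1/f = (n − 1)(1/R₁ − 1/R₂) → f = 38.58 cm (converging lens)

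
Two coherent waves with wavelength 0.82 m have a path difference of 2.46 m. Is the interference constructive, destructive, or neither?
constructive — path difference = 3λ, a whole number of wavelengths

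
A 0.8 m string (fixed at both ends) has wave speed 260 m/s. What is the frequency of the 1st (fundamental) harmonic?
fₙ = nv/(2L) = 162.5 Hz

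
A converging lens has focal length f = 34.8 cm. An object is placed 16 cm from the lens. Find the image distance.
1/di = 1/f − 1/do → di = -29.62 cm (virtual image)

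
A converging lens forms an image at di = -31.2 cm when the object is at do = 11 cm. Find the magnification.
M = −di/do = 2.836 (upright image)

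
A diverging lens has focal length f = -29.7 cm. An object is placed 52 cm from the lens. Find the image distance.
1/di = 1/f − 1/do → di = -18.9 cm (virtual image)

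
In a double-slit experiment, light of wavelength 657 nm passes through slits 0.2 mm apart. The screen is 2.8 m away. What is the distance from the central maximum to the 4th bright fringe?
y = mλL/d = 36.79 mm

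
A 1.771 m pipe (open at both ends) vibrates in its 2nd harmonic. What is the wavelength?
λₙ = 2L/n = 1.771 m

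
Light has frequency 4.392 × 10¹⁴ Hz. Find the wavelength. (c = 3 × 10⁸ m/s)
λ = c/f = 683.1 nm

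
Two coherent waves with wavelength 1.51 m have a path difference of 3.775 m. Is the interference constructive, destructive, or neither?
destructive — path difference = 2.5λ, an odd multiple of λ/2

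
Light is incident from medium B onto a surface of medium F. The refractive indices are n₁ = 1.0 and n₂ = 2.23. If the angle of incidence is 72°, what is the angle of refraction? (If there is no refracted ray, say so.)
sin θ₂ = (n₁/n₂)·sin θ₁ = 0.4265 → θ₂ = 25.24°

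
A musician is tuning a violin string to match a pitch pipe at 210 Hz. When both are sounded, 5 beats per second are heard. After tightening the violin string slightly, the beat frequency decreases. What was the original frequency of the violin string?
205 Hz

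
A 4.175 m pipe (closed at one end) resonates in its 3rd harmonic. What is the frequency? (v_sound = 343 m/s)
fₙ = nv/(4L) = 61.62 Hz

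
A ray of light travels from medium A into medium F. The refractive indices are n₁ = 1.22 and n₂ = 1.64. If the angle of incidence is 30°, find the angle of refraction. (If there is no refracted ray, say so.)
sin θ₂ = (n₁/n₂)·sin θ₁ = 0.372 → θ₂ = 21.84°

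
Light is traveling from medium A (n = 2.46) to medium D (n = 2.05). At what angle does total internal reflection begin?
θc = arcsin(n₂/n₁) = 56.44°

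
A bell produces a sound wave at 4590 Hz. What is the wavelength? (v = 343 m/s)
λ = v/f = 0.07473 m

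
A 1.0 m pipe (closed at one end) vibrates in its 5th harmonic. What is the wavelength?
λₙ = 4L/n = 0.8 m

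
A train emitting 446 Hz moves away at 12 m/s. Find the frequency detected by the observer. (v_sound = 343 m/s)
f_obs = f·v/(v + v_s) = 430.9 Hz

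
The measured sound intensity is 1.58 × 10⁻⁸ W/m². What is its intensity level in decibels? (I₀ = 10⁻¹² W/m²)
β = 10·log₁₀(I/I₀) = 41.99 dB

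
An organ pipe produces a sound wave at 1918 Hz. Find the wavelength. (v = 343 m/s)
λ = v/f = 0.1788 m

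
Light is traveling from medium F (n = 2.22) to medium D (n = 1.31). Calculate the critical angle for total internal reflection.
θc = arcsin(n₂/n₁) = 36.16°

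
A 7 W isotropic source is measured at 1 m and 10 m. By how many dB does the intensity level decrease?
Δβ = 20·log₁₀(r₂/r₁) = 20 dB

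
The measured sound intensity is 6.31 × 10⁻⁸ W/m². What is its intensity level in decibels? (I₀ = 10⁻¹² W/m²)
β = 10·log₁₀(I/I₀) = 48 dB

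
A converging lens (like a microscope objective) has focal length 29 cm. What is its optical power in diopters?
P = 1/f = 3.448 D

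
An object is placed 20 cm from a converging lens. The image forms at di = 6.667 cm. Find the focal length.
1/f = 1/do + 1/di → f = 5 cm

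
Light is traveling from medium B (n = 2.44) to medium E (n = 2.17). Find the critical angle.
θc = arcsin(n₂/n₁) = 62.79°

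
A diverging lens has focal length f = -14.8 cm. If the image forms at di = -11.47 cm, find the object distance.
1/do = 1/f − 1/di → do = 50.98 cm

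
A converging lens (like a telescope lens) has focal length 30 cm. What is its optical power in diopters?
P = 1/f = 3.333 D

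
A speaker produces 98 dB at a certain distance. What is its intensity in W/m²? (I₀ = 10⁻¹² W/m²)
I = I₀·10^(β/10) = 6.31 × 10⁻³ W/m²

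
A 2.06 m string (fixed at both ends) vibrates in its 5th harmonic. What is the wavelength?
λₙ = 2L/n = 0.824 m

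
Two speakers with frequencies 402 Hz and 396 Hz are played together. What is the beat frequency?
6 Hz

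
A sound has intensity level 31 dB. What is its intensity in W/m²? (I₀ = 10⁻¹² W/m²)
I = I₀·10^(β/10) = 1.26 × 10⁻⁹ W/m²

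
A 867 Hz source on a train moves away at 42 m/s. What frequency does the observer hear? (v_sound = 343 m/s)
f_obs = f·v/(v + v_s) = 772.4 Hz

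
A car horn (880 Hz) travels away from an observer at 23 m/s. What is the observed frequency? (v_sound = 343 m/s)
f_obs = f·v/(v + v_s) = 824.7 Hz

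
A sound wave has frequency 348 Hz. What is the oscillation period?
T = 1/f = 0.002874 s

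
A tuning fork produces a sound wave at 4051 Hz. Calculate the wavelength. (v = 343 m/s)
λ = v/f = 0.08467 m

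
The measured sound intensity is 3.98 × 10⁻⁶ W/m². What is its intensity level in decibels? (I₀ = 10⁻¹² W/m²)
β = 10·log₁₀(I/I₀) = 66 dB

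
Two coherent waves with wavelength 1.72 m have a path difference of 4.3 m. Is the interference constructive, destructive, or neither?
destructive — path difference = 2.5λ, an odd multiple of λ/2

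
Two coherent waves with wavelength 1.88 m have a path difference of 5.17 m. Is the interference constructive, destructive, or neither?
neither (partial) — path difference = 2.75λ, neither a whole number of wavelengths nor an odd multiple of λ/2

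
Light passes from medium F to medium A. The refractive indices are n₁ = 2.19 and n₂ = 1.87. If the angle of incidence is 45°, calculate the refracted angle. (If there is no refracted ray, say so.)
sin θ₂ = (n₁/n₂)·sin θ₁ = 0.8281 → θ₂ = 55.9°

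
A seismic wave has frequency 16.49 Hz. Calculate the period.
T = 1/f = 0.06064 s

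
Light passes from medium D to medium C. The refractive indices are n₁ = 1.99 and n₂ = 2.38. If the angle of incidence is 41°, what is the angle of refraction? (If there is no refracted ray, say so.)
sin θ₂ = (n₁/n₂)·sin θ₁ = 0.5486 → θ₂ = 33.27°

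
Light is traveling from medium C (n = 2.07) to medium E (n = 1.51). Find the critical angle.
θc = arcsin(n₂/n₁) = 46.84°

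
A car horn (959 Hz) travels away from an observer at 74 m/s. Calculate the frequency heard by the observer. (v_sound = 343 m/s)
f_obs = f·v/(v + v_s) = 788.8 Hz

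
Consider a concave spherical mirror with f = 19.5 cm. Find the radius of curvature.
R = 2|f| = 39 cm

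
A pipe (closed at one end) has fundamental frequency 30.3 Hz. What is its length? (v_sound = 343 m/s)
L = v/(4f₁) = 2.83 m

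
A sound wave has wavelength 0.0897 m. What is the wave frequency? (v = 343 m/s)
f = v/λ = 3824 Hz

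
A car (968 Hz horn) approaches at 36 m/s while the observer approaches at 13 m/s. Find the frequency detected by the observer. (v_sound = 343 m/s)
f_obs = f·(v + v_o)/(v − v_s) = 1123 Hz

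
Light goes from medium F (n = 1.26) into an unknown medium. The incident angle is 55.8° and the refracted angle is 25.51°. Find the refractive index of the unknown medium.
n₂ = n₁·sin θ₁ / sin θ₂ = 2.42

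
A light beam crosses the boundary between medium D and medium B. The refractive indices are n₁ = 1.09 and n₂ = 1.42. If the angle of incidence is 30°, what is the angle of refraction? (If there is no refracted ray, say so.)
sin θ₂ = (n₁/n₂)·sin θ₁ = 0.3838 → θ₂ = 22.57°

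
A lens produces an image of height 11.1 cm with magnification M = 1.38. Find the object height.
ho = |hi|/|M| = 8.043 cm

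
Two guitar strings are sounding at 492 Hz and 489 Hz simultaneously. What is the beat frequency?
3 Hz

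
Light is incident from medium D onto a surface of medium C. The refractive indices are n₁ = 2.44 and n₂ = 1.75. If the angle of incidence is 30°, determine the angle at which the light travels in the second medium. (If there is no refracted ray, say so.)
sin θ₂ = (n₁/n₂)·sin θ₁ = 0.6971 → θ₂ = 44.2°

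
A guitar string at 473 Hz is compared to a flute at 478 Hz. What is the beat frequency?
5 Hz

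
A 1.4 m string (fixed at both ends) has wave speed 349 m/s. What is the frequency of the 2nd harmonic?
fₙ = nv/(2L) = 249.3 Hz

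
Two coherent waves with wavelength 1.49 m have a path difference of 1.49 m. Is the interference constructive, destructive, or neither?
constructive — path difference = 1λ, a whole number of wavelengths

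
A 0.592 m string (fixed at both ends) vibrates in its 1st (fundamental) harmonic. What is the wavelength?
λₙ = 2L/n = 1.184 m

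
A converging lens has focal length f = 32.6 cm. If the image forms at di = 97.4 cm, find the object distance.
1/do = 1/f − 1/di → do = 49 cm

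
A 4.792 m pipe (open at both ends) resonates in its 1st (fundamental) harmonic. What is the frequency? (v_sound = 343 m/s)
fₙ = nv/(2L) = 35.79 Hz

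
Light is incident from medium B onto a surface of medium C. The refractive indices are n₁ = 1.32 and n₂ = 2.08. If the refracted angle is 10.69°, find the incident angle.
sin θ₁ = (n₂/n₁)·sin θ₂ → θ₁ = 17°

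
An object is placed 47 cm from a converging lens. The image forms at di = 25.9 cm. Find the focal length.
1/f = 1/do + 1/di → f = 16.7 cm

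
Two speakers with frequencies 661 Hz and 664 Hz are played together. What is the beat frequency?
3 Hz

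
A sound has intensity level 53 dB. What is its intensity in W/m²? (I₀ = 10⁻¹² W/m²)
I = I₀·10^(β/10) = 2.00 × 10⁻⁷ W/m²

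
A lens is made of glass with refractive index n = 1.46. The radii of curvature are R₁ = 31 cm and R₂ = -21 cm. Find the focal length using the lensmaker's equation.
1/f = (n − 1)(1/R₁ − 1/R₂) → f = 27.22 cm (converging lens)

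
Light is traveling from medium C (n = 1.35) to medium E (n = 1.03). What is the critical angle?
θc = arcsin(n₂/n₁) = 49.73°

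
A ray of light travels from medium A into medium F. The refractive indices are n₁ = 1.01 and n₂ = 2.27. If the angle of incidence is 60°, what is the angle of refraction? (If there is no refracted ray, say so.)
sin θ₂ = (n₁/n₂)·sin θ₁ = 0.3853 → θ₂ = 22.66°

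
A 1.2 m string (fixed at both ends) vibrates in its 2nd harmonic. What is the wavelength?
λₙ = 2L/n = 1.2 m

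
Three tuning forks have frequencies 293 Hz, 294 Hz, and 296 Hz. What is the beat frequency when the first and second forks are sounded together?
1 Hz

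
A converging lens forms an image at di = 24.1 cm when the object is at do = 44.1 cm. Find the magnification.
M = −di/do = -0.5465 (inverted image)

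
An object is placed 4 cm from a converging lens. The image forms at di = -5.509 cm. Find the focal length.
1/f = 1/do + 1/di → f = 14.6 cm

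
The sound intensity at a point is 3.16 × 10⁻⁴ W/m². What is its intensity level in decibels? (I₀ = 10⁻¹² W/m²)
β = 10·log₁₀(I/I₀) = 85 dB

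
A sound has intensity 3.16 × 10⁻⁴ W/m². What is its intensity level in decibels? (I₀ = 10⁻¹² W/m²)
β = 10·log₁₀(I/I₀) = 85 dB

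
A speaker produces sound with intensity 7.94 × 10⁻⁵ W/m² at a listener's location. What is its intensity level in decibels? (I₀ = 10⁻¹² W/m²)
β = 10·log₁₀(I/I₀) = 79 dB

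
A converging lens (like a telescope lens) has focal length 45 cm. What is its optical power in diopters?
P = 1/f = 2.222 D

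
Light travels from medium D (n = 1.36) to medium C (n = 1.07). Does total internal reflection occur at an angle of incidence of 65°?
θc = arcsin(n₂/n₁) = 51.88°; 65° > θc, so yes — total internal reflection.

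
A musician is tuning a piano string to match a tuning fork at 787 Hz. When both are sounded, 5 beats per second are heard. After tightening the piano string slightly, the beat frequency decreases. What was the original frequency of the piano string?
782 Hz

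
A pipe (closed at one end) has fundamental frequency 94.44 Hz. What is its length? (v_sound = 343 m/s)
L = v/(4f₁) = 0.908 m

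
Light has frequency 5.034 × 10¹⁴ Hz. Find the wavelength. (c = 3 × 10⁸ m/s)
λ = c/f = 595.9 nm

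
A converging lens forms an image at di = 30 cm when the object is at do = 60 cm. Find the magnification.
M = −di/do = -0.5 (inverted image)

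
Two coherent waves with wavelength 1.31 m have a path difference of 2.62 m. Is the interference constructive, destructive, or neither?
constructive — path difference = 2λ, a whole number of wavelengths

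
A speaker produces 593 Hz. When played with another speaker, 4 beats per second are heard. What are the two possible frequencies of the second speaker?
f₂ = 593 ± 4 Hz → 597 Hz or 589 Hz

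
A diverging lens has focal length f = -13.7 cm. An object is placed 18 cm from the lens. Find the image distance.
1/di = 1/f − 1/do → di = -7.779 cm (virtual image)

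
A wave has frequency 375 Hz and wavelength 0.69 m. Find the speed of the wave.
v = fλ = 258.8 m/s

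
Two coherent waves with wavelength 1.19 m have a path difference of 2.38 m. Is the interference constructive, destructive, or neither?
constructive — path difference = 2λ, a whole number of wavelengths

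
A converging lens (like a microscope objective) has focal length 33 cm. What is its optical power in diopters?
P = 1/f = 3.03 D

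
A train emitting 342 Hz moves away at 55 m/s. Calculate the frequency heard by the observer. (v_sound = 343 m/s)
f_obs = f·v/(v + v_s) = 294.7 Hz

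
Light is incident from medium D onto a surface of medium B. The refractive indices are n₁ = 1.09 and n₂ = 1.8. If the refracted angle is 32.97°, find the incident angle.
sin θ₁ = (n₂/n₁)·sin θ₂ → θ₁ = 63.98°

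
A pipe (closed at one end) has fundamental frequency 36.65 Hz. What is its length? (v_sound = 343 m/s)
L = v/(4f₁) = 2.34 m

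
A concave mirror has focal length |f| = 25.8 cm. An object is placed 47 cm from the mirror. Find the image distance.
f = +25.8 cm (concave); 1/di = 1/f − 1/do → di = 57.2 cm (real image, in front of mirror)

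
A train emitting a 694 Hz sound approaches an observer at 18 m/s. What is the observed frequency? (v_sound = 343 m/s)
f_obs = f·v/(v − v_s) = 732.4 Hz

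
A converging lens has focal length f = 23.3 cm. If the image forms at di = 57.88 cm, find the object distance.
1/do = 1/f − 1/di → do = 39 cm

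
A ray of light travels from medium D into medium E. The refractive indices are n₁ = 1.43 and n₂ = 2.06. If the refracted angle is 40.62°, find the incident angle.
sin θ₁ = (n₂/n₁)·sin θ₂ → θ₁ = 69.7°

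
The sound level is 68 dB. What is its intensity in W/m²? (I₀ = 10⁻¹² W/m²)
I = I₀·10^(β/10) = 6.31 × 10⁻⁶ W/m²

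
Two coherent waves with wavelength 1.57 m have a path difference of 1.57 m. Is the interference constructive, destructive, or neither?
constructive — path difference = 1λ, a whole number of wavelengths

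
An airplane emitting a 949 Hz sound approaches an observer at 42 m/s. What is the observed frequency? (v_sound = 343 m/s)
f_obs = f·v/(v − v_s) = 1081 Hz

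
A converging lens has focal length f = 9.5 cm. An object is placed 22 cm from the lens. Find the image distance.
1/di = 1/f − 1/do → di = 16.72 cm (real image)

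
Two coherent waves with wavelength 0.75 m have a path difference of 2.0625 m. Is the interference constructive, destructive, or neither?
neither (partial) — path difference = 2.75λ, neither a whole number of wavelengths nor an odd multiple of λ/2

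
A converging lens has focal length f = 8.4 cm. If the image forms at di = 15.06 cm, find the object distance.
1/do = 1/f − 1/di → do = 18.99 cm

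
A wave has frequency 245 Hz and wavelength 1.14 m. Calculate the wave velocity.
v = fλ = 279.3 m/s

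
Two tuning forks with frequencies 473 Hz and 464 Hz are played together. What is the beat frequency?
9 Hz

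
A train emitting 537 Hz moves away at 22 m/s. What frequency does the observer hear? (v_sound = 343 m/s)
f_obs = f·v/(v + v_s) = 504.6 Hz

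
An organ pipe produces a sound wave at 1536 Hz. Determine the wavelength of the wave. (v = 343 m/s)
λ = v/f = 0.2233 m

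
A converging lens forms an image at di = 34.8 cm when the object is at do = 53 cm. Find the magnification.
M = −di/do = -0.6566 (inverted image)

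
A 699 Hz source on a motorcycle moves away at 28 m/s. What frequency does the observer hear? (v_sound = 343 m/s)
f_obs = f·v/(v + v_s) = 646.2 Hz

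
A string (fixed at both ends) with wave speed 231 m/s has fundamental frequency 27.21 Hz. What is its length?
L = v/(2f₁) = 4.245 m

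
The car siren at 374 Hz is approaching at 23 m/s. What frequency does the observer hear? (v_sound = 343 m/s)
f_obs = f·v/(v − v_s) = 400.9 Hz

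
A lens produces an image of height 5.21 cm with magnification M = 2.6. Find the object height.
ho = |hi|/|M| = 2.004 cm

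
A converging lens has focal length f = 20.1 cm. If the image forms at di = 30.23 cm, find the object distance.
1/do = 1/f − 1/di → do = 59.98 cm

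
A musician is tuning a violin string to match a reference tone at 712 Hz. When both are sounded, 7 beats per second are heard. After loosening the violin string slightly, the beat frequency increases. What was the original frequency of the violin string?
705 Hz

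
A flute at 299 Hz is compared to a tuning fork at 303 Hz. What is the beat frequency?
4 Hz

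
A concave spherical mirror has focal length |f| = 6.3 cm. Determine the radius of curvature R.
R = 2|f| = 12.6 cm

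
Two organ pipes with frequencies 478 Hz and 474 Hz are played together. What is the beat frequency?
4 Hz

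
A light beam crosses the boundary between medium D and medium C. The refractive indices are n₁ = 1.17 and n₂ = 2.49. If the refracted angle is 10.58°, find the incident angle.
sin θ₁ = (n₂/n₁)·sin θ₂ → θ₁ = 23°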